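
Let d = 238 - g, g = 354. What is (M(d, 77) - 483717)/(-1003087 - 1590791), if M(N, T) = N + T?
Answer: 11518/61759 ≈ 0.18650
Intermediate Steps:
d = -116 (d = 238 - 1*354 = 238 - 354 = -116)
(M(d, 77) - 483717)/(-1003087 - 1590791) = ((-116 + 77) - 483717)/(-1003087 - 1590791) = (-39 - 483717)/(-2593878) = -483756*(-1/2593878) = 11518/61759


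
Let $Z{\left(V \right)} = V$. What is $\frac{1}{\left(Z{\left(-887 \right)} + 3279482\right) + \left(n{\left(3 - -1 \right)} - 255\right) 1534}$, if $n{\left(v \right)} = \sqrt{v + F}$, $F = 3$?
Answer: $\frac{2887425}{8337206658533} - \frac{1534 \sqrt{7}}{8337206658533} \approx 3.4584 \cdot 10^{-7}$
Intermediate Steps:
$n{\left(v \right)} = \sqrt{3 + v}$ ($n{\left(v \right)} = \sqrt{v + 3} = \sqrt{3 + v}$)
$\frac{1}{\left(Z{\left(-887 \right)} + 3279482\right) + \left(n{\left(3 - -1 \right)} - 255\right) 1534} = \frac{1}{\left(-887 + 3279482\right) + \left(\sqrt{3 + \left(3 - -1\right)} - 255\right) 1534} = \frac{1}{3278595 + \left(\sqrt{3 + \left(3 + 1\right)} - 255\right) 1534} = \frac{1}{3278595 + \left(\sqrt{3 + 4} - 255\right) 1534} = \frac{1}{3278595 + \left(\sqrt{7} - 255\right) 1534} = \frac{1}{3278595 + \left(-255 + \sqrt{7}\right) 1534} = \frac{1}{3278595 - \left(391170 - 1534 \sqrt{7}\right)} = \frac{1}{2887425 + 1534 \sqrt{7}}$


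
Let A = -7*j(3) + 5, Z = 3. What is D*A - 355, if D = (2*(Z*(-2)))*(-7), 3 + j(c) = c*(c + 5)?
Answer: -12283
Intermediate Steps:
j(c) = -3 + c*(5 + c) (j(c) = -3 + c*(c + 5) = -3 + c*(5 + c))
A = -142 (A = -7*(-3 + 3² + 5*3) + 5 = -7*(-3 + 9 + 15) + 5 = -7*21 + 5 = -147 + 5 = -142)
D = 84 (D = (2*(3*(-2)))*(-7) = (2*(-6))*(-7) = -12*(-7) = 84)
D*A - 355 = 84*(-142) - 355 = -11928 - 355 = -12283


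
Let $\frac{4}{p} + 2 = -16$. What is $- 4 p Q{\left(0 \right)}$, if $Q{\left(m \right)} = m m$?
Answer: $0$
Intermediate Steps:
$p = - \frac{2}{9}$ ($p = \frac{4}{-2 - 16} = \frac{4}{-18} = 4 \left(- \frac{1}{18}\right) = - \frac{2}{9} \approx -0.22222$)
$Q{\left(m \right)} = m^{2}$
$- 4 p Q{\left(0 \right)} = \left(-4\right) \left(- \frac{2}{9}\right) 0^{2} = \frac{8}{9} \cdot 0 = 0$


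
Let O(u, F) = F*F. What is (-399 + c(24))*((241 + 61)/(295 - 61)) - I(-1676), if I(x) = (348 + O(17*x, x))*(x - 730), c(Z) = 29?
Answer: 790830268778/117 ≈ 6.7592e+9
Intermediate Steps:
O(u, F) = F**2
I(x) = (-730 + x)*(348 + x**2) (I(x) = (348 + x**2)*(x - 730) = (348 + x**2)*(-730 + x) = (-730 + x)*(348 + x**2))
(-399 + c(24))*((241 + 61)/(295 - 61)) - I(-1676) = (-399 + 29)*((241 + 61)/(295 - 61)) - (-254040 + (-1676)**3 - 730*(-1676)**2 + 348*(-1676)) = -111740/234 - (-254040 - 4707843776 - 730*2808976 - 583248) = -111740/234 - (-254040 - 4707843776 - 2050552480 - 583248) = -370*151/117 - 1*(-6759233544) = -55870/117 + 6759233544 = 790830268778/117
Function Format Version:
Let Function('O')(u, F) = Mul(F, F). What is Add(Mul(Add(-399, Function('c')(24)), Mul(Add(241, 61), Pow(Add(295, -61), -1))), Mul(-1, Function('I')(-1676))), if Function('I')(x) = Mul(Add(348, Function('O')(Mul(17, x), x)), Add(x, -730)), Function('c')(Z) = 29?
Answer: Rational(790830268778, 117) ≈ 6.7592e+9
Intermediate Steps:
Function('O')(u, F) = Pow(F, 2)
Function('I')(x) = Mul(Add(-730, x), Add(348, Pow(x, 2))) (Function('I')(x) = Mul(Add(348, Pow(x, 2)), Add(x, -730)) = Mul(Add(348, Pow(x, 2)), Add(-730, x)) = Mul(Add(-730, x), Add(348, Pow(x, 2))))
Add(Mul(Add(-399, Function('c')(24)), Mul(Add(241, 61), Pow(Add(295, -61), -1))), Mul(-1, Function('I')(-1676))) = Add(Mul(Add(-399, 29), Mul(Add(241, 61), Pow(Add(295, -61), -1))), Mul(-1, Add(-254040, Pow(-1676, 3), Mul(-730, Pow(-1676, 2)), Mul(348, -1676)))) = Add(Mul(-370, Mul(302, Pow(234, -1))), Mul(-1, Add(-254040, -4707843776, Mul(-730, 2808976), -583248))) = Add(Mul(-370, Mul(302, Rational(1, 234))), Mul(-1, Add(-254040, -4707843776, -2050552480, -583248))) = Add(Mul(-370, Rational(151, 117)), Mul(-1, -6759233544)) = Add(Rational(-55870, 117), 6759233544) = Rational(790830268778, 117)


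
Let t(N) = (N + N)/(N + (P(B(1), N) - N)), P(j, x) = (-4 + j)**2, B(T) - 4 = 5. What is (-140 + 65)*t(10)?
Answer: -60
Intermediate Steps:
B(T) = 9 (B(T) = 4 + 5 = 9)
t(N) = 2*N/25 (t(N) = (N + N)/(N + ((-4 + 9)**2 - N)) = (2*N)/(N + (5**2 - N)) = (2*N)/(N + (25 - N)) = (2*N)/25 = (2*N)*(1/25) = 2*N/25)
(-140 + 65)*t(10) = (-140 + 65)*((2/25)*10) = -75*4/5 = -60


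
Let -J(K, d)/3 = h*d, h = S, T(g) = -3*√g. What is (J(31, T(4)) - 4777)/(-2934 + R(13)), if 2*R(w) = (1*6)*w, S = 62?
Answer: 3661/2895 ≈ 1.2646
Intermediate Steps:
h = 62
R(w) = 3*w (R(w) = ((1*6)*w)/2 = (6*w)/2 = 3*w)
J(K, d) = -186*d
(J(31, T(4)) - 4777)/(-2934 + R(13)) = (-(-558)*√4 - 4777)/(-2934 + 3*13) = (-(-558)*2 - 4777)/(-2934 + 39) = (-186*(-6) - 4777)/(-2895) = (1116 - 4777)*(-1/2895) = -3661*(-1/2895) = 3661/2895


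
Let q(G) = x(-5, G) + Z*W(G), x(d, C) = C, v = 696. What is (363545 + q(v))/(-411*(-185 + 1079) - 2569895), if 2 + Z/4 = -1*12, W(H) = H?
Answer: -325265/2937329 ≈ -0.11073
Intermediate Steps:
Z = -56 (Z = -8 + 4*(-1*12) = -8 + 4*(-12) = -8 - 48 = -56)
q(G) = -55*G (q(G) = G - 56*G = -55*G)
(363545 + q(v))/(-411*(-185 + 1079) - 2569895) = (363545 - 55*696)/(-411*(-185 + 1079) - 2569895) = (363545 - 38280)/(-411*894 - 2569895) = 325265/(-367434 - 2569895) = 325265/(-2937329) = 325265*(-1/2937329) = -325265/2937329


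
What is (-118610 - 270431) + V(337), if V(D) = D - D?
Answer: -389041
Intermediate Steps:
V(D) = 0
(-118610 - 270431) + V(337) = (-118610 - 270431) + 0 = -389041 + 0 = -389041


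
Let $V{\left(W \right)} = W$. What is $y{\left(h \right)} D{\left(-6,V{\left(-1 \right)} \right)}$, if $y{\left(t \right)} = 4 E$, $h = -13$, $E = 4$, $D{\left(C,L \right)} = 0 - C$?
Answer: $96$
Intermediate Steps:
$D{\left(C,L \right)} = - C$
$y{\left(t \right)} = 16$ ($y{\left(t \right)} = 4 \cdot 4 = 16$)
$y{\left(h \right)} D{\left(-6,V{\left(-1 \right)} \right)} = 16 \left(\left(-1\right) \left(-6\right)\right) = 16 \cdot 6 = 96$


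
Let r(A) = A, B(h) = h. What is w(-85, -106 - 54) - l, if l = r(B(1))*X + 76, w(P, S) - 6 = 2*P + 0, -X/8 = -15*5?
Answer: -840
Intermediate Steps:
X = 600 (X = -(-120)*5 = -8*(-75) = 600)
w(P, S) = 6 + 2*P (w(P, S) = 6 + (2*P + 0) = 6 + 2*P)
l = 676 (l = 1*600 + 76 = 600 + 76 = 676)
w(-85, -106 - 54) - l = (6 + 2*(-85)) - 1*676 = (6 - 170) - 676 = -164 - 676 = -840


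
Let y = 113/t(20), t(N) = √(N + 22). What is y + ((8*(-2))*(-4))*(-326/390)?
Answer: -10432/195 + 113*√42/42 ≈ -36.061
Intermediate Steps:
t(N) = √(22 + N)
y = 113*√42/42 (y = 113/(√(22 + 20)) = 113/(√42) = 113*(√42/42) = 113*√42/42 ≈ 17.436)
y + ((8*(-2))*(-4))*(-326/390) = 113*√42/42 + ((8*(-2))*(-4))*(-326/390) = 113*√42/42 + (-16*(-4))*(-326*1/390) = 113*√42/42 + 64*(-163/195) = 113*√42/42 - 10432/195 = -10432/195 + 113*√42/42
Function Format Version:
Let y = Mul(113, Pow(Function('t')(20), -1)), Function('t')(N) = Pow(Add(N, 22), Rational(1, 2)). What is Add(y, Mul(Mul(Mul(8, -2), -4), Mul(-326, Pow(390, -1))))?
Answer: Add(Rational(-10432, 195), Mul(Rational(113, 42), Pow(42, Rational(1, 2)))) ≈ -36.061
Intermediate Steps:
Function('t')(N) = Pow(Add(22, N), Rational(1, 2))
y = Mul(Rational(113, 42), Pow(42, Rational(1, 2))) (y = Mul(113, Pow(Pow(Add(22, 20), Rational(1, 2)), -1)) = Mul(113, Pow(Pow(42, Rational(1, 2)), -1)) = Mul(113, Mul(Rational(1, 42), Pow(42, Rational(1, 2)))) = Mul(Rational(113, 42), Pow(42, Rational(1, 2))) ≈ 17.436)
Add(y, Mul(Mul(Mul(8, -2), -4), Mul(-326, Pow(390, -1)))) = Add(Mul(Rational(113, 42), Pow(42, Rational(1, 2))), Mul(Mul(Mul(8, -2), -4), Mul(-326, Pow(390, -1)))) = Add(Mul(Rational(113, 42), Pow(42, Rational(1, 2))), Mul(Mul(-16, -4), Mul(-326, Rational(1, 390)))) = Add(Mul(Rational(113, 42), Pow(42, Rational(1, 2))), Mul(64, Rational(-163, 195))) = Add(Mul(Rational(113, 42), Pow(42, Rational(1, 2))), Rational(-10432, 195)) = Add(Rational(-10432, 195), Mul(Rational(113, 42), Pow(42, Rational(1, 2))))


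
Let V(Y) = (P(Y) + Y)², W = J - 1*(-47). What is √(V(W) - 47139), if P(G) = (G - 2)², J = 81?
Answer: 17*√886093 ≈ 16003.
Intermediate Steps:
P(G) = (-2 + G)²
W = 128 (W = 81 - 1*(-47) = 81 + 47 = 128)
V(Y) = (Y + (-2 + Y)²)² (V(Y) = ((-2 + Y)² + Y)² = (Y + (-2 + Y)²)²)
√(V(W) - 47139) = √((128 + (-2 + 128)²)² - 47139) = √((128 + 126²)² - 47139) = √((128 + 15876)² - 47139) = √(16004² - 47139) = √(256128016 - 47139) = √256080877 = 17*√886093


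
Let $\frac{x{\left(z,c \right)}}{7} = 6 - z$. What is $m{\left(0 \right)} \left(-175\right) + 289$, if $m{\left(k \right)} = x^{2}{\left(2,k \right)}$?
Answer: $-136911$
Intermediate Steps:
$x{\left(z,c \right)} = 42 - 7 z$ ($x{\left(z,c \right)} = 7 \left(6 - z\right) = 42 - 7 z$)
$m{\left(k \right)} = 784$ ($m{\left(k \right)} = \left(42 - 14\right)^{2} = 28^{2} = 784$)
$m{\left(0 \right)} \left(-175\right) + 289 = 784 \left(-175\right) + 289 = -137200 + 289 = -136911$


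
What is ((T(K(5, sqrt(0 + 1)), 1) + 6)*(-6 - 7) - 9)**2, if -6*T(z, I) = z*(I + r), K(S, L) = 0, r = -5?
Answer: 7569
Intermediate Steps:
T(z, I) = -z*(-5 + I)/6 (T(z, I) = -z*(I - 5)/6 = -z*(-5 + I)/6)
((T(K(5, sqrt(0 + 1)), 1) + 6)*(-6 - 7) - 9)**2 = (((1/6)*0*(5 - 1*1) + 6)*(-6 - 7) - 9)**2 = (((1/6)*0*(5 - 1) + 6)*(-13) - 9)**2 = (((1/6)*0*4 + 6)*(-13) - 9)**2 = ((0 + 6)*(-13) - 9)**2 = (6*(-13) - 9)**2 = (-78 - 9)**2 = (-87)**2 = 7569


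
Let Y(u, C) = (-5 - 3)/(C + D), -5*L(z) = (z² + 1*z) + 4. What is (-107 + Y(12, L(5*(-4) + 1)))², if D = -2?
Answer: 90497169/7921 ≈ 11425.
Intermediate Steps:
L(z) = -⅘ - z/5 - z²/5 (L(z) = -((z² + 1*z) + 4)/5 = -((z² + z) + 4)/5 = -((z + z²) + 4)/5 = -(4 + z + z²)/5 = -⅘ - z/5 - z²/5)
Y(u, C) = -8/(-2 + C) (Y(u, C) = (-5 - 3)/(C - 2) = -8/(-2 + C))
(-107 + Y(12, L(5*(-4) + 1)))² = (-107 - 8/(-2 + (-⅘ - (5*(-4) + 1)/5 - (5*(-4) + 1)²/5)))² = (-107 - 8/(-2 + (-⅘ - (-20 + 1)/5 - (-20 + 1)²/5)))² = (-107 - 8/(-2 + (-⅘ - ⅕*(-19) - ⅕*(-19)²)))² = (-107 - 8/(-2 + (-⅘ + 19/5 - ⅕*361)))² = (-107 - 8/(-2 + (-⅘ + 19/5 - 361/5)))² = (-107 - 8/(-2 - 346/5))² = (-107 - 8/(-356/5))² = (-107 - 8*(-5/356))² = (-107 + 10/89)² = (-9513/89)² = 90497169/7921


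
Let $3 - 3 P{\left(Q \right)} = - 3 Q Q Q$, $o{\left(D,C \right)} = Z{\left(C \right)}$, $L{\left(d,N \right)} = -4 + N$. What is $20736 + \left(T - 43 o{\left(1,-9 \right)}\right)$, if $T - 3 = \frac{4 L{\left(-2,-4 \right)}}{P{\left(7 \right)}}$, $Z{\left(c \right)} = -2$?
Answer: $\frac{895471}{43} \approx 20825.0$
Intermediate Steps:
$o{\left(D,C \right)} = -2$
$P{\left(Q \right)} = 1 + Q^{3}$ ($P{\left(Q \right)} = 1 - \frac{- 3 Q Q Q}{3} = 1 - \frac{- 3 Q^{2} Q}{3} = 1 - \frac{\left(-3\right) Q^{3}}{3} = 1 + Q^{3}$)
$T = \frac{125}{43}$ ($T = 3 + \frac{4 \left(-4 - 4\right)}{1 + 7^{3}} = 3 + \frac{4 \left(-8\right)}{1 + 343} = 3 - \frac{32}{344} = 3 - \frac{4}{43} = \frac{125}{43} \approx 2.907$)
$20736 + \left(T - 43 o{\left(1,-9 \right)}\right) = 20736 + \left(\frac{125}{43} - -86\right) = 20736 + \left(\frac{125}{43} + 86\right) = 20736 + \frac{3823}{43} = \frac{895471}{43}$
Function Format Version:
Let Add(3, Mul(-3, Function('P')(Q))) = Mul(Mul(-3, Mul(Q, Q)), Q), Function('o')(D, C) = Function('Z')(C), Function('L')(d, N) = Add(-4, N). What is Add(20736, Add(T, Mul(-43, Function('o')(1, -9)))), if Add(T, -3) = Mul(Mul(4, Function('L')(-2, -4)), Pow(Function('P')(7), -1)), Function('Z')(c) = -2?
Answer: Rational(895471, 43) ≈ 20825.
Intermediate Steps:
Function('o')(D, C) = -2
Function('P')(Q) = Add(1, Pow(Q, 3)) (Function('P')(Q) = Add(1, Mul(Rational(-1, 3), Mul(Mul(-3, Mul(Q, Q)), Q))) = Add(1, Mul(Rational(-1, 3), Mul(Mul(-3, Pow(Q, 2)), Q))) = Add(1, Mul(Rational(-1, 3), Mul(-3, Pow(Q, 3)))) = Add(1, Pow(Q, 3)))
T = Rational(125, 43) (T = Add(3, Mul(Mul(4, Add(-4, -4)), Pow(Add(1, Pow(7, 3)), -1))) = Add(3, Mul(Mul(4, -8), Pow(Add(1, 343), -1))) = Add(3, Mul(-32, Pow(344, -1))) = Add(3, Mul(-32, Rational(1, 344))) = Add(3, Rational(-4, 43)) = Rational(125, 43) ≈ 2.9070)
Add(20736, Add(T, Mul(-43, Function('o')(1, -9)))) = Add(20736, Add(Rational(125, 43), Mul(-43, -2))) = Add(20736, Add(Rational(125, 43), 86)) = Add(20736, Rational(3823, 43)) = Rational(895471, 43)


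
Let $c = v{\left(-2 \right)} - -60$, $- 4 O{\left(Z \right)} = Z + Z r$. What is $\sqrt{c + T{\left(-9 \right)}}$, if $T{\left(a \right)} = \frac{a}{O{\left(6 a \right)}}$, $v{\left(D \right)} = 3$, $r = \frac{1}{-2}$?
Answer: $\frac{\sqrt{555}}{3} \approx 7.8528$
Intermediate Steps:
$r = - \frac{1}{2} \approx -0.5$
$O{\left(Z \right)} = - \frac{Z}{8}$ ($O{\left(Z \right)} = - \frac{Z + Z \left(- \frac{1}{2}\right)}{4} = - \frac{Z - \frac{Z}{2}}{4} = - \frac{\frac{1}{2} Z}{4} = - \frac{Z}{8}$)
$T{\left(a \right)} = - \frac{4}{3}$ ($T{\left(a \right)} = \frac{a}{\left(- \frac{1}{8}\right) 6 a} = \frac{a}{\left(- \frac{3}{4}\right) a} = a \left(- \frac{4}{3 a}\right) = - \frac{4}{3}$)
$c = 63$ ($c = 3 - -60 = 3 + 60 = 63$)
$\sqrt{c + T{\left(-9 \right)}} = \sqrt{63 - \frac{4}{3}} = \sqrt{\frac{185}{3}} = \frac{\sqrt{555}}{3}$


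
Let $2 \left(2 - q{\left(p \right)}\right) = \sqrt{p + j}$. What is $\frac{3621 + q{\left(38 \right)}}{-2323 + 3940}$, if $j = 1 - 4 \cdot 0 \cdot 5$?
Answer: $\frac{3623}{1617} - \frac{\sqrt{39}}{3234} \approx 2.2386$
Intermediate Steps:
$j = 1$ ($j = 1 - 0 = 1 + 0 = 1$)
$q{\left(p \right)} = 2 - \frac{\sqrt{1 + p}}{2}$ ($q{\left(p \right)} = 2 - \frac{\sqrt{p + 1}}{2} = 2 - \frac{\sqrt{1 + p}}{2}$)
$\frac{3621 + q{\left(38 \right)}}{-2323 + 3940} = \frac{3621 + \left(2 - \frac{\sqrt{1 + 38}}{2}\right)}{-2323 + 3940} = \frac{3621 + \left(2 - \frac{\sqrt{39}}{2}\right)}{1617} = \left(3623 - \frac{\sqrt{39}}{2}\right) \frac{1}{1617} = \frac{3623}{1617} - \frac{\sqrt{39}}{3234}$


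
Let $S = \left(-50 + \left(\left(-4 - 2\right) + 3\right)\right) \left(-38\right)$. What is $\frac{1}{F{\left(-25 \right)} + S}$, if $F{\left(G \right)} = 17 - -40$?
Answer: $\frac{1}{2071} \approx 0.00048286$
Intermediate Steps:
$F{\left(G \right)} = 57$ ($F{\left(G \right)} = 17 + 40 = 57$)
$S = 2014$ ($S = \left(-50 + \left(-6 + 3\right)\right) \left(-38\right) = \left(-50 - 3\right) \left(-38\right) = \left(-53\right) \left(-38\right) = 2014$)
$\frac{1}{F{\left(-25 \right)} + S} = \frac{1}{57 + 2014} = \frac{1}{2071}$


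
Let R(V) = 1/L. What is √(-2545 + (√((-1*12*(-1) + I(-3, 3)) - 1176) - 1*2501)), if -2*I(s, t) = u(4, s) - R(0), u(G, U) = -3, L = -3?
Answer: √(-45414 + 12*I*√654)/3 ≈ 0.24001 + 71.036*I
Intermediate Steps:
R(V) = -⅓ (R(V) = 1/(-3) = -⅓)
I(s, t) = 4/3 (I(s, t) = -(-3 - 1*(-⅓))/2 = -(-3 + ⅓)/2 = -½*(-8/3) = 4/3)
√(-2545 + (√((-1*12*(-1) + I(-3, 3)) - 1176) - 1*2501)) = √(-2545 + (√((-1*12*(-1) + 4/3) - 1176) - 1*2501)) = √(-2545 + (√((-12*(-1) + 4/3) - 1176) - 2501)) = √(-2545 + (√((12 + 4/3) - 1176) - 2501)) = √(-2545 + (√(40/3 - 1176) - 2501)) = √(-2545 + (√(-3488/3) - 2501)) = √(-2545 + (4*I*√654/3 - 2501)) = √(-2545 + (-2501 + 4*I*√654/3)) = √(-5046 + 4*I*√654/3)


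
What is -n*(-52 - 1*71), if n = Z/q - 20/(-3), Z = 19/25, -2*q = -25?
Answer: 517174/625 ≈ 827.48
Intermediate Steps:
q = 25/2 (q = -1/2*(-25) = 25/2 ≈ 12.500)
Z = 19/25 (Z = 19*(1/25) = 19/25 ≈ 0.76000)
n = 12614/1875 (n = 19/(25*(25/2)) - 20/(-3) = (19/25)*(2/25) - 20*(-1/3) = 38/625 + 20/3 = 12614/1875 ≈ 6.7275)
-n*(-52 - 1*71) = -12614*(-52 - 1*71)/1875 = -12614*(-52 - 71)/1875 = -12614*(-123)/1875 = -1*(-517174/625) = 517174/625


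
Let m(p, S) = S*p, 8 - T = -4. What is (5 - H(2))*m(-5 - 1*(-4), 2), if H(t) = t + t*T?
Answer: 42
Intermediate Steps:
T = 12 (T = 8 - 1*(-4) = 8 + 4 = 12)
H(t) = 13*t (H(t) = t + t*12 = t + 12*t = 13*t)
(5 - H(2))*m(-5 - 1*(-4), 2) = (5 - 13*2)*(2*(-5 - 1*(-4))) = (5 - 1*26)*(2*(-5 + 4)) = (5 - 26)*(2*(-1)) = -21*(-2) = 42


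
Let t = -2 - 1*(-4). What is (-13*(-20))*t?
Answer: 520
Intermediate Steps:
t = 2 (t = -2 + 4 = 2)
(-13*(-20))*t = -13*(-20)*2 = 260*2 = 520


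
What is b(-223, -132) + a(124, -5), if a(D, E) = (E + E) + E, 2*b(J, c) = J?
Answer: -253/2 ≈ -126.50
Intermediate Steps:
b(J, c) = J/2
a(D, E) = 3*E (a(D, E) = 2*E + E = 3*E)
b(-223, -132) + a(124, -5) = (½)*(-223) + 3*(-5) = -223/2 - 15 = -253/2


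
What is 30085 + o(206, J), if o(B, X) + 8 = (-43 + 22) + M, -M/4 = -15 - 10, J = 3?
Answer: 30156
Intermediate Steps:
M = 100 (M = -4*(-15 - 10) = -4*(-25) = 100)
o(B, X) = 71 (o(B, X) = -8 + ((-43 + 22) + 100) = -8 + (-21 + 100) = -8 + 79 = 71)
30085 + o(206, J) = 30085 + 71 = 30156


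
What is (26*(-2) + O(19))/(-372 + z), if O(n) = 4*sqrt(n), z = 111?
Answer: 52/261 - 4*sqrt(19)/261 ≈ 0.13243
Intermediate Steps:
(26*(-2) + O(19))/(-372 + z) = (26*(-2) + 4*sqrt(19))/(-372 + 111) = (-52 + 4*sqrt(19))/(-261) = (-52 + 4*sqrt(19))*(-1/261) = 52/261 - 4*sqrt(19)/261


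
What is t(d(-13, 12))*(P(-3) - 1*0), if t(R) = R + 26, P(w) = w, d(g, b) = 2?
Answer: -84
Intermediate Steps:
t(R) = 26 + R
t(d(-13, 12))*(P(-3) - 1*0) = (26 + 2)*(-3 - 1*0) = 28*(-3 + 0) = 28*(-3) = -84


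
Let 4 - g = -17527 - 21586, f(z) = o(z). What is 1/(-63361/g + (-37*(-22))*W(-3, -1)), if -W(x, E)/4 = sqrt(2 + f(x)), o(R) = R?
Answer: -2478492237/16221835012578625 + 4982134827384*I/16221835012578625 ≈ -1.5279e-7 + 0.00030713*I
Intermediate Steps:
f(z) = z
g = 39117 (g = 4 - (-17527 - 21586) = 4 - 1*(-39113) = 4 + 39113 = 39117)
W(x, E) = -4*sqrt(2 + x)
1/(-63361/g + (-37*(-22))*W(-3, -1)) = 1/(-63361/39117 + (-37*(-22))*(-4*sqrt(2 - 3))) = 1/(-63361*1/39117 + 814*(-4*I)) = 1/(-63361/39117 + 814*(-4*I)) = 1/(-63361/39117 - 3256*I) = 1530139689*(-63361/39117 + 3256*I)/16221835012578625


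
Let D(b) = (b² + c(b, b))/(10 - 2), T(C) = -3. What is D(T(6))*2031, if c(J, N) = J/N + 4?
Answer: 14217/4 ≈ 3554.3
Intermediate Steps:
c(J, N) = 4 + J/N
D(b) = 5/8 + b²/8 (D(b) = (b² + (4 + b/b))/(10 - 2) = (b² + (4 + 1))/8 = (b² + 5)*(⅛) = (5 + b²)*(⅛) = 5/8 + b²/8)
D(T(6))*2031 = (5/8 + (⅛)*(-3)²)*2031 = (5/8 + (⅛)*9)*2031 = (5/8 + 9/8)*2031 = (7/4)*2031 = 14217/4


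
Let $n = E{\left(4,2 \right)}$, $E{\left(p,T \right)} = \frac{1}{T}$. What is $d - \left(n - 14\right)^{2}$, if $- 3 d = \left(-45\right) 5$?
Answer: $- \frac{429}{4} \approx -107.25$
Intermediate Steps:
$n = \frac{1}{2} \approx 0.5$
$d = 75$ ($d = - \frac{\left(-45\right) 5}{3} = \left(- \frac{1}{3}\right) \left(-225\right) = 75$)
$d - \left(n - 14\right)^{2} = 75 - \left(\frac{1}{2} - 14\right)^{2} = 75 - \left(- \frac{27}{2}\right)^{2} = 75 - \frac{729}{4} = - \frac{429}{4}$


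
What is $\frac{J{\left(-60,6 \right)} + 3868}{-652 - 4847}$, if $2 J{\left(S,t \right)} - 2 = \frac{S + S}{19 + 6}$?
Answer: $- \frac{19333}{27495} \approx -0.70315$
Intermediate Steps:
$J{\left(S,t \right)} = 1 + \frac{S}{25}$ ($J{\left(S,t \right)} = 1 + \frac{\left(S + S\right) \frac{1}{19 + 6}}{2} = 1 + \frac{2 S \frac{1}{25}}{2} = 1 + \frac{\frac{2}{25} S}{2} = 1 + \frac{S}{25}$)
$\frac{J{\left(-60,6 \right)} + 3868}{-652 - 4847} = \frac{\left(1 + \frac{1}{25} \left(-60\right)\right) + 3868}{-652 - 4847} = \frac{\left(1 - \frac{12}{5}\right) + 3868}{-5499} = \left(- \frac{7}{5} + 3868\right) \left(- \frac{1}{5499}\right) = \frac{19333}{5} \left(- \frac{1}{5499}\right) = - \frac{19333}{27495}$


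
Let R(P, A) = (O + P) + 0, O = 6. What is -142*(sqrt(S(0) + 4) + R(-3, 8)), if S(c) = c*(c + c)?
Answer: -710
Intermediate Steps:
R(P, A) = 6 + P (R(P, A) = (6 + P) + 0 = 6 + P)
S(c) = 2*c**2 (S(c) = c*(2*c) = 2*c**2)
-142*(sqrt(S(0) + 4) + R(-3, 8)) = -142*(sqrt(2*0**2 + 4) + (6 - 3)) = -142*(sqrt(2*0 + 4) + 3) = -142*(sqrt(0 + 4) + 3) = -142*(sqrt(4) + 3) = -142*(2 + 3) = -142*5 = -710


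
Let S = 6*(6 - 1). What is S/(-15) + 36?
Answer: 34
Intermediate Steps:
S = 30 (S = 6*5 = 30)
S/(-15) + 36 = 30/(-15) + 36 = -1/15*30 + 36 = -2 + 36 = 34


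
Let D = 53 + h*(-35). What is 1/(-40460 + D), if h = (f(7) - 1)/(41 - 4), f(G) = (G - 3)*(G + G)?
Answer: -37/1496984 ≈ -2.4716e-5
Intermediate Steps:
f(G) = 2*G*(-3 + G) (f(G) = (-3 + G)*(2*G) = 2*G*(-3 + G))
h = 55/37 (h = (2*7*(-3 + 7) - 1)/(41 - 4) = (2*7*4 - 1)/37 = (56 - 1)*(1/37) = 55*(1/37) = 55/37 ≈ 1.4865)
D = 36/37 (D = 53 + (55/37)*(-35) = 53 - 1925/37 = 36/37 ≈ 0.97297)
1/(-40460 + D) = 1/(-40460 + 36/37) = 1/(-1496984/37) = -37/1496984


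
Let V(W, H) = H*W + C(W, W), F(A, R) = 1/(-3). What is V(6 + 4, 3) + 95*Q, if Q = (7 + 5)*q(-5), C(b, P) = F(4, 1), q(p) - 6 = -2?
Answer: 13769/3 ≈ 4589.7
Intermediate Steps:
q(p) = 4 (q(p) = 6 - 2 = 4)
F(A, R) = -1/3 (F(A, R) = 1*(-1/3) = -1/3)
C(b, P) = -1/3
Q = 48 (Q = (7 + 5)*4 = 12*4 = 48)
V(W, H) = -1/3 + H*W (V(W, H) = H*W - 1/3 = -1/3 + H*W)
V(6 + 4, 3) + 95*Q = (-1/3 + 3*(6 + 4)) + 95*48 = (-1/3 + 3*10) + 4560 = (-1/3 + 30) + 4560 = 89/3 + 4560 = 13769/3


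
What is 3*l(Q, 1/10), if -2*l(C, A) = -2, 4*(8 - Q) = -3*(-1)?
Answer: 3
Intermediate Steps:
Q = 29/4 (Q = 8 - (-3)*(-1)/4 = 8 - ¼*3 = 8 - ¾ = 29/4 ≈ 7.2500)
l(C, A) = 1 (l(C, A) = -½*(-2) = 1)
3*l(Q, 1/10) = 3*1 = 3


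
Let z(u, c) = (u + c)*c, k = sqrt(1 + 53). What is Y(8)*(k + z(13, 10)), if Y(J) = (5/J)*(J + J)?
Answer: 2300 + 30*sqrt(6) ≈ 2373.5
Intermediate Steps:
k = 3*sqrt(6) (k = sqrt(54) = 3*sqrt(6) ≈ 7.3485)
z(u, c) = c*(c + u) (z(u, c) = (c + u)*c = c*(c + u))
Y(J) = 10 (Y(J) = (5/J)*(2*J) = 10)
Y(8)*(k + z(13, 10)) = 10*(3*sqrt(6) + 10*(10 + 13)) = 10*(3*sqrt(6) + 10*23) = 10*(3*sqrt(6) + 230) = 10*(230 + 3*sqrt(6)) = 2300 + 30*sqrt(6)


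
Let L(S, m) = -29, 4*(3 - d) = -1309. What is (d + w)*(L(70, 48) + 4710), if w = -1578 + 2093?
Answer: 15826461/4 ≈ 3.9566e+6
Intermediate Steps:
d = 1321/4 (d = 3 - ¼*(-1309) = 3 + 1309/4 = 1321/4 ≈ 330.25)
w = 515
(d + w)*(L(70, 48) + 4710) = (1321/4 + 515)*(-29 + 4710) = (3381/4)*4681 = 15826461/4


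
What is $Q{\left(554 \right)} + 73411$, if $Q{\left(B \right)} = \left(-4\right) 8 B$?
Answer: $55683$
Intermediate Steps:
$Q{\left(B \right)} = - 32 B$
$Q{\left(554 \right)} + 73411 = \left(-32\right) 554 + 73411 = -17728 + 73411 = 55683$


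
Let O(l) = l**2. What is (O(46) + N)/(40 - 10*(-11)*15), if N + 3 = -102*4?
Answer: 341/338 ≈ 1.0089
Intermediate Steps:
N = -411 (N = -3 - 102*4 = -3 - 408 = -411)
(O(46) + N)/(40 - 10*(-11)*15) = (46**2 - 411)/(40 - 10*(-11)*15) = (2116 - 411)/(40 + 110*15) = 1705/(40 + 1650) = 1705/1690 = 1705*(1/1690) = 341/338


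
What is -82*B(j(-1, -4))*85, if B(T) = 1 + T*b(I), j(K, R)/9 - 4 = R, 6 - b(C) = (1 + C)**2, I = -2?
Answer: -6970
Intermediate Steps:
b(C) = 6 - (1 + C)**2
j(K, R) = 36 + 9*R
B(T) = 1 + 5*T (B(T) = 1 + T*(6 - (1 - 2)**2) = 1 + T*(6 - 1*(-1)**2) = 1 + T*(6 - 1*1) = 1 + T*(6 - 1) = 1 + T*5 = 1 + 5*T)
-82*B(j(-1, -4))*85 = -82*(1 + 5*(36 + 9*(-4)))*85 = -82*(1 + 5*(36 - 36))*85 = -82*(1 + 5*0)*85 = -82*(1 + 0)*85 = -82*1*85 = -82*85 = -6970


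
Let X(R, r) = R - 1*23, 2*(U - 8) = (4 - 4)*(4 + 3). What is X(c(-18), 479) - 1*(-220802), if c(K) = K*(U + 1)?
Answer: 220617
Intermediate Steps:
U = 8 (U = 8 + ((4 - 4)*(4 + 3))/2 = 8 + (0*7)/2 = 8 + (½)*0 = 8 + 0 = 8)
c(K) = 9*K (c(K) = K*(8 + 1) = K*9 = 9*K)
X(R, r) = -23 + R (X(R, r) = R - 23 = -23 + R)
X(c(-18), 479) - 1*(-220802) = (-23 + 9*(-18)) - 1*(-220802) = (-23 - 162) + 220802 = -185 + 220802 = 220617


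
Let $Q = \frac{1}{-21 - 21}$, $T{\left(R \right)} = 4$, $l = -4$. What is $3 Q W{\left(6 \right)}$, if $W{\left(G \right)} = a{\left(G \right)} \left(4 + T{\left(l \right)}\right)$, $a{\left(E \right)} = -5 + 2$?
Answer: $\frac{12}{7} \approx 1.7143$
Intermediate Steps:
$a{\left(E \right)} = -3$
$W{\left(G \right)} = -24$ ($W{\left(G \right)} = - 3 \left(4 + 4\right) = \left(-3\right) 8 = -24$)
$Q = - \frac{1}{42}$ ($Q = \frac{1}{-42} = - \frac{1}{42} \approx -0.02381$)
$3 Q W{\left(6 \right)} = 3 \left(- \frac{1}{42}\right) \left(-24\right) = \left(- \frac{1}{14}\right) \left(-24\right) = \frac{12}{7}$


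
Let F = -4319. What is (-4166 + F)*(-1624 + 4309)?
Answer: -22782225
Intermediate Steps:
(-4166 + F)*(-1624 + 4309) = (-4166 - 4319)*(-1624 + 4309) = -8485*2685 = -22782225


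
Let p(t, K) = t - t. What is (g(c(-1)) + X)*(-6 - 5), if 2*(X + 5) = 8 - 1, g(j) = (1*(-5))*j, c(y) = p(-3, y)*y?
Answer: 33/2 ≈ 16.500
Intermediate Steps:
p(t, K) = 0
c(y) = 0 (c(y) = 0*y = 0)
g(j) = -5*j
X = -3/2 (X = -5 + (8 - 1)/2 = -5 + (½)*7 = -5 + 7/2 = -3/2 ≈ -1.5000)
(g(c(-1)) + X)*(-6 - 5) = (-5*0 - 3/2)*(-6 - 5) = (0 - 3/2)*(-11) = -3/2*(-11) = 33/2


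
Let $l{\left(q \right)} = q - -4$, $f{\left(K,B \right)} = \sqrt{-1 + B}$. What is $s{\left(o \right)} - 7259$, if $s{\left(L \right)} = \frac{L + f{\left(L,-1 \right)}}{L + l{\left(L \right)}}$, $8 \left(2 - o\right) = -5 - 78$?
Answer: $- \frac{1669471}{230} + \frac{4 i \sqrt{2}}{115} \approx -7258.6 + 0.04919 i$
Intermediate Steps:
$l{\left(q \right)} = 4 + q$ ($l{\left(q \right)} = q + 4 = 4 + q$)
$o = \frac{99}{8}$ ($o = 2 - \frac{-5 - 78}{8} = 2 - - \frac{83}{8} = 2 + \frac{83}{8} = \frac{99}{8} \approx 12.375$)
$s{\left(L \right)} = \frac{L + i \sqrt{2}}{4 + 2 L}$ ($s{\left(L \right)} = \frac{L + \sqrt{-1 - 1}}{L + \left(4 + L\right)} = \frac{L + \sqrt{-2}}{4 + 2 L} = \frac{L + i \sqrt{2}}{4 + 2 L}$)
$s{\left(o \right)} - 7259 = \frac{\frac{99}{8} + i \sqrt{2}}{2 \left(2 + \frac{99}{8}\right)} - 7259 = \frac{\frac{99}{8} + i \sqrt{2}}{2 \cdot \frac{115}{8}} - 7259 = \frac{1}{2} \cdot \frac{8}{115} \left(\frac{99}{8} + i \sqrt{2}\right) - 7259 = \left(\frac{99}{230} + \frac{4 i \sqrt{2}}{115}\right) - 7259 = - \frac{1669471}{230} + \frac{4 i \sqrt{2}}{115}$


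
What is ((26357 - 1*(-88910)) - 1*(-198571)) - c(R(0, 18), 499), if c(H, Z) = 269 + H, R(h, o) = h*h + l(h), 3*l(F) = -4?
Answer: 940711/3 ≈ 3.1357e+5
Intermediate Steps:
l(F) = -4/3 (l(F) = (1/3)*(-4) = -4/3)
R(h, o) = -4/3 + h**2 (R(h, o) = h*h - 4/3 = h**2 - 4/3 = -4/3 + h**2)
((26357 - 1*(-88910)) - 1*(-198571)) - c(R(0, 18), 499) = ((26357 - 1*(-88910)) - 1*(-198571)) - (269 + (-4/3 + 0**2)) = ((26357 + 88910) + 198571) - (269 + (-4/3 + 0)) = (115267 + 198571) - (269 - 4/3) = 313838 - 1*803/3 = 313838 - 803/3 = 940711/3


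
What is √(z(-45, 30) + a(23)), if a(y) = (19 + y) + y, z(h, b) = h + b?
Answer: 5*√2 ≈ 7.0711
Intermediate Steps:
z(h, b) = b + h
a(y) = 19 + 2*y
√(z(-45, 30) + a(23)) = √((30 - 45) + (19 + 2*23)) = √(-15 + (19 + 46)) = √(-15 + 65) = √50 = 5*√2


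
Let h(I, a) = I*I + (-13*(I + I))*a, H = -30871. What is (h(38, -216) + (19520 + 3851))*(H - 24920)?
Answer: -13290699393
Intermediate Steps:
h(I, a) = I**2 - 26*I*a (h(I, a) = I**2 + (-26*I)*a = I**2 - 26*I*a)
(h(38, -216) + (19520 + 3851))*(H - 24920) = (38*(38 - 26*(-216)) + (19520 + 3851))*(-30871 - 24920) = (38*(38 + 5616) + 23371)*(-55791) = (38*5654 + 23371)*(-55791) = (214852 + 23371)*(-55791) = 238223*(-55791) = -13290699393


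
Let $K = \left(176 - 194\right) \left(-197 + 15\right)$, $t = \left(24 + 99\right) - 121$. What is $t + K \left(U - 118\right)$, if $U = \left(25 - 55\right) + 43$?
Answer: $-343978$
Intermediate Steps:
$U = 13$ ($U = -30 + 43 = 13$)
$t = 2$ ($t = 123 - 121 = 2$)
$K = 3276$ ($K = \left(-18\right) \left(-182\right) = 3276$)
$t + K \left(U - 118\right) = 2 + 3276 \left(13 - 118\right) = 2 + 3276 \left(-105\right) = 2 - 343980 = -343978$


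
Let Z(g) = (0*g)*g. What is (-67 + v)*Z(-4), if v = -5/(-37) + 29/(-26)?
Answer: 0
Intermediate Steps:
Z(g) = 0 (Z(g) = 0*g = 0)
v = -943/962 (v = -5*(-1/37) + 29*(-1/26) = 5/37 - 29/26 = -943/962 ≈ -0.98025)
(-67 + v)*Z(-4) = (-67 - 943/962)*0 = -65397/962*0 = 0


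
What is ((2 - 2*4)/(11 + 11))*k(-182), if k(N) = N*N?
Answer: -99372/11 ≈ -9033.8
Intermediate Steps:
k(N) = N**2
((2 - 2*4)/(11 + 11))*k(-182) = ((2 - 2*4)/(11 + 11))*(-182)**2 = ((2 - 8)/22)*33124 = -6*1/22*33124 = -3/11*33124 = -99372/11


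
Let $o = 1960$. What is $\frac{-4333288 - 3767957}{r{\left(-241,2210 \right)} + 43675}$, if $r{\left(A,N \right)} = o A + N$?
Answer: $\frac{1620249}{85295} \approx 18.996$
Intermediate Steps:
$r{\left(A,N \right)} = N + 1960 A$ ($r{\left(A,N \right)} = 1960 A + N = N + 1960 A$)
$\frac{-4333288 - 3767957}{r{\left(-241,2210 \right)} + 43675} = \frac{-4333288 - 3767957}{\left(2210 + 1960 \left(-241\right)\right) + 43675} = - \frac{8101245}{\left(2210 - 472360\right) + 43675} = - \frac{8101245}{-470150 + 43675} = - \frac{8101245}{-426475} = \left(-8101245\right) \left(- \frac{1}{426475}\right) = \frac{1620249}{85295}$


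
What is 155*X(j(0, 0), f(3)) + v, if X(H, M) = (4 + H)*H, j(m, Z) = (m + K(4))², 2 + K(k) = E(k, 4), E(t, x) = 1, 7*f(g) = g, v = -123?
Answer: 652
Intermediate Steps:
f(g) = g/7
K(k) = -1 (K(k) = -2 + 1 = -1)
j(m, Z) = (-1 + m)² (j(m, Z) = (m - 1)² = (-1 + m)²)
X(H, M) = H*(4 + H)
155*X(j(0, 0), f(3)) + v = 155*((-1 + 0)²*(4 + (-1 + 0)²)) - 123 = 155*((-1)²*(4 + (-1)²)) - 123 = 155*(1*(4 + 1)) - 123 = 155*(1*5) - 123 = 155*5 - 123 = 775 - 123 = 652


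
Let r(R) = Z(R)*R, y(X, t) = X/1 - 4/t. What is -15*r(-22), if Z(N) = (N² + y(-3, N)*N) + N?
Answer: 172920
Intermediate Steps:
y(X, t) = X - 4/t (y(X, t) = X*1 - 4/t = X - 4/t)
Z(N) = N + N² + N*(-3 - 4/N) (Z(N) = (N² + (-3 - 4/N)*N) + N = (N² + N*(-3 - 4/N)) + N = N + N² + N*(-3 - 4/N))
r(R) = R*(-4 + R*(-2 + R)) (r(R) = (-4 + R*(-2 + R))*R = R*(-4 + R*(-2 + R)))
-15*r(-22) = -(-330)*(-4 - 22*(-2 - 22)) = -(-330)*(-4 - 22*(-24)) = -(-330)*(-4 + 528) = -(-330)*524 = -15*(-11528) = 172920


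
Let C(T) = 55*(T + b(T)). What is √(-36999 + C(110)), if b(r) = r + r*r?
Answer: √640601 ≈ 800.38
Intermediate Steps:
b(r) = r + r²
C(T) = 55*T + 55*T*(1 + T) (C(T) = 55*(T + T*(1 + T)) = 55*T + 55*T*(1 + T))
√(-36999 + C(110)) = √(-36999 + 55*110*(2 + 110)) = √(-36999 + 55*110*112) = √(-36999 + 677600) = √640601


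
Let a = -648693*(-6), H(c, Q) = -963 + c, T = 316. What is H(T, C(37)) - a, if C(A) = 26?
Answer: -3892805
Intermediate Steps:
a = 3892158
H(T, C(37)) - a = (-963 + 316) - 1*3892158 = -647 - 3892158 = -3892805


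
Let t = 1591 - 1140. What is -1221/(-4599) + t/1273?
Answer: 1209494/1951509 ≈ 0.61977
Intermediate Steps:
t = 451
-1221/(-4599) + t/1273 = -1221/(-4599) + 451/1273 = -1221*(-1/4599) + 451*(1/1273) = 407/1533 + 451/1273 = 1209494/1951509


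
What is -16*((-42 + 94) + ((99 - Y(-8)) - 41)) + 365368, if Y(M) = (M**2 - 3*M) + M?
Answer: 364888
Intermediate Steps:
Y(M) = M**2 - 2*M
-16*((-42 + 94) + ((99 - Y(-8)) - 41)) + 365368 = -16*((-42 + 94) + ((99 - (-8)*(-2 - 8)) - 41)) + 365368 = -16*(52 + ((99 - (-8)*(-10)) - 41)) + 365368 = -16*(52 + ((99 - 1*80) - 41)) + 365368 = -16*(52 + ((99 - 80) - 41)) + 365368 = -16*(52 + (19 - 41)) + 365368 = -16*(52 - 22) + 365368 = -16*30 + 365368 = -480 + 365368 = 364888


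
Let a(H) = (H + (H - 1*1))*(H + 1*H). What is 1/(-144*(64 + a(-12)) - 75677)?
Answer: -1/171293 ≈ -5.8380e-6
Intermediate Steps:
a(H) = 2*H*(-1 + 2*H) (a(H) = (H + (H - 1))*(H + H) = (H + (-1 + H))*(2*H) = (-1 + 2*H)*(2*H) = 2*H*(-1 + 2*H))
1/(-144*(64 + a(-12)) - 75677) = 1/(-144*(64 + 2*(-12)*(-1 + 2*(-12))) - 75677) = 1/(-144*(64 + 2*(-12)*(-1 - 24)) - 75677) = 1/(-144*(64 + 2*(-12)*(-25)) - 75677) = 1/(-144*(64 + 600) - 75677) = 1/(-144*664 - 75677) = 1/(-95616 - 75677) = 1/(-171293) = -1/171293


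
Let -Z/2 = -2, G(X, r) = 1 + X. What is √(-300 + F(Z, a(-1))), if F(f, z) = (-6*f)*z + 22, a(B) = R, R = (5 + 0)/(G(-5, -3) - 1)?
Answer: I*√254 ≈ 15.937*I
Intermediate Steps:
Z = 4 (Z = -2*(-2) = 4)
R = -1 (R = (5 + 0)/((1 - 5) - 1) = 5/(-4 - 1) = 5/(-5) = 5*(-⅕) = -1)
a(B) = -1
F(f, z) = 22 - 6*f*z (F(f, z) = -6*f*z + 22 = 22 - 6*f*z)
√(-300 + F(Z, a(-1))) = √(-300 + (22 - 6*4*(-1))) = √(-300 + (22 + 24)) = √(-300 + 46) = √(-254) = I*√254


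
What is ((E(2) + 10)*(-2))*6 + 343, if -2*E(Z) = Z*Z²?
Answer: 271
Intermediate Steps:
E(Z) = -Z³/2 (E(Z) = -Z*Z²/2 = -Z³/2)
((E(2) + 10)*(-2))*6 + 343 = ((-½*2³ + 10)*(-2))*6 + 343 = ((-½*8 + 10)*(-2))*6 + 343 = ((-4 + 10)*(-2))*6 + 343 = (6*(-2))*6 + 343 = -12*6 + 343 = -72 + 343 = 271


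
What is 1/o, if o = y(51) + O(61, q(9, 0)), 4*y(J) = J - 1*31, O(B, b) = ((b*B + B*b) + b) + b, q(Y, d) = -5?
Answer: -1/615 ≈ -0.0016260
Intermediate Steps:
O(B, b) = 2*b + 2*B*b (O(B, b) = ((B*b + B*b) + b) + b = (2*B*b + b) + b = (b + 2*B*b) + b = 2*b + 2*B*b)
y(J) = -31/4 + J/4 (y(J) = (J - 1*31)/4 = (J - 31)/4 = (-31 + J)/4 = -31/4 + J/4)
o = -615 (o = (-31/4 + (1/4)*51) + 2*(-5)*(1 + 61) = (-31/4 + 51/4) + 2*(-5)*62 = 5 - 620 = -615)
1/o = 1/(-615) = -1/615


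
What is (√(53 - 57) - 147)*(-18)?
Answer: 2646 - 36*I ≈ 2646.0 - 36.0*I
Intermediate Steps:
(√(53 - 57) - 147)*(-18) = (√(-4) - 147)*(-18) = (2*I - 147)*(-18) = (-147 + 2*I)*(-18) = 2646 - 36*I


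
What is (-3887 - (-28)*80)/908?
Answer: -1647/908 ≈ -1.8139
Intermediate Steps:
(-3887 - (-28)*80)/908 = (-3887 - 1*(-2240))*(1/908) = (-3887 + 2240)*(1/908) = -1647*1/908 = -1647/908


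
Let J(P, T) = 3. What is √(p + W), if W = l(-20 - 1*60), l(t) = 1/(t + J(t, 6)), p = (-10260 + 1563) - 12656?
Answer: I*√126602014/77 ≈ 146.13*I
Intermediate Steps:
p = -21353 (p = -8697 - 12656 = -21353)
l(t) = 1/(3 + t) (l(t) = 1/(t + 3) = 1/(3 + t))
W = -1/77 (W = 1/(3 + (-20 - 1*60)) = 1/(3 + (-20 - 60)) = 1/(3 - 80) = 1/(-77) = -1/77 ≈ -0.012987)
√(p + W) = √(-21353 - 1/77) = √(-1644182/77) = I*√126602014/77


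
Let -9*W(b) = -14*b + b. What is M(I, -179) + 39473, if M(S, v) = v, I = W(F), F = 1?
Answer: 39294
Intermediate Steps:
W(b) = 13*b/9 (W(b) = -(-14*b + b)/9 = -(-13)*b/9 = 13*b/9)
I = 13/9 (I = (13/9)*1 = 13/9 ≈ 1.4444)
M(I, -179) + 39473 = -179 + 39473 = 39294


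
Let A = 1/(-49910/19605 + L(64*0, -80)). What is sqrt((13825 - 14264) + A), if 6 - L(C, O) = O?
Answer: I*sqrt(11751220431490)/163612 ≈ 20.952*I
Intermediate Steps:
L(C, O) = 6 - O
A = 3921/327224 (A = 1/(-49910/19605 + (6 - 1*(-80))) = 1/(-49910*1/19605 + (6 + 80)) = 1/(-9982/3921 + 86) = 1/(327224/3921) = 3921/327224 ≈ 0.011983)
sqrt((13825 - 14264) + A) = sqrt((13825 - 14264) + 3921/327224) = sqrt(-439 + 3921/327224) = sqrt(-143647415/327224) = I*sqrt(11751220431490)/163612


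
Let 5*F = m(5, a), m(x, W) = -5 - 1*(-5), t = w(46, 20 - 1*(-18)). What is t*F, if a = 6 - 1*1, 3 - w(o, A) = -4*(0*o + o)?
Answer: 0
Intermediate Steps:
w(o, A) = 3 + 4*o (w(o, A) = 3 - (-4)*(0*o + o) = 3 - (-4)*(0 + o) = 3 - (-4)*o = 3 + 4*o)
t = 187 (t = 3 + 4*46 = 3 + 184 = 187)
a = 5 (a = 6 - 1 = 5)
m(x, W) = 0 (m(x, W) = -5 + 5 = 0)
F = 0 (F = (⅕)*0 = 0)
t*F = 187*0 = 0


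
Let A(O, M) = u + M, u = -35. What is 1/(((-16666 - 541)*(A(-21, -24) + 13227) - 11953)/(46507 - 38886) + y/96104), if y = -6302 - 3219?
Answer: -732408584/21776636291357 ≈ -3.3633e-5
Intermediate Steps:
y = -9521
A(O, M) = -35 + M
1/(((-16666 - 541)*(A(-21, -24) + 13227) - 11953)/(46507 - 38886) + y/96104) = 1/(((-16666 - 541)*((-35 - 24) + 13227) - 11953)/(46507 - 38886) - 9521/96104) = 1/((-17207*(-59 + 13227) - 11953)/7621 - 9521*1/96104) = 1/((-17207*13168 - 11953)*(1/7621) - 9521/96104) = 1/((-226581776 - 11953)*(1/7621) - 9521/96104) = 1/(-226593729*1/7621 - 9521/96104) = 1/(-226593729/7621 - 9521/96104) = 1/(-21776636291357/732408584) = -732408584/21776636291357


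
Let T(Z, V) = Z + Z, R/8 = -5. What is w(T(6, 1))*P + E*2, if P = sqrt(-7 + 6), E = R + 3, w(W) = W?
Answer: -74 + 12*I ≈ -74.0 + 12.0*I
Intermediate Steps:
R = -40 (R = 8*(-5) = -40)
T(Z, V) = 2*Z
E = -37 (E = -40 + 3 = -37)
P = I (P = sqrt(-1) = I ≈ 1.0*I)
w(T(6, 1))*P + E*2 = (2*6)*I - 37*2 = 12*I - 74 = -74 + 12*I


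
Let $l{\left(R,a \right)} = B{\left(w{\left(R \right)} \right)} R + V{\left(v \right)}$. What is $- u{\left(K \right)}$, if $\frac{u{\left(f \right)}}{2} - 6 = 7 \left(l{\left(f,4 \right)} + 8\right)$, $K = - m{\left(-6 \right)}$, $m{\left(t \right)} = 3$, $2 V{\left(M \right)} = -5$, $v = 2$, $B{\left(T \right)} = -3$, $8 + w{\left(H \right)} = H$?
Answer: $-215$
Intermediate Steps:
$w{\left(H \right)} = -8 + H$
$V{\left(M \right)} = - \frac{5}{2}$ ($V{\left(M \right)} = \frac{1}{2} \left(-5\right) = - \frac{5}{2}$)
$l{\left(R,a \right)} = - \frac{5}{2} - 3 R$ ($l{\left(R,a \right)} = - 3 R - \frac{5}{2} = - \frac{5}{2} - 3 R$)
$K = -3$ ($K = \left(-1\right) 3 = -3$)
$u{\left(f \right)} = 89 - 42 f$ ($u{\left(f \right)} = 12 + 2 \cdot 7 \left(\left(- \frac{5}{2} - 3 f\right) + 8\right) = 12 + 2 \cdot 7 \left(\frac{11}{2} - 3 f\right) = 12 + 2 \left(\frac{77}{2} - 21 f\right) = 12 - \left(-77 + 42 f\right) = 89 - 42 f$)
$- u{\left(K \right)} = - (89 - -126) = - (89 + 126) = \left(-1\right) 215 = -215$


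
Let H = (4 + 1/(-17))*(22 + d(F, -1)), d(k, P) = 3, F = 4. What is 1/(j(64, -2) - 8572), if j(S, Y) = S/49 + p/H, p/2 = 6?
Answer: -82075/703429704 ≈ -0.00011668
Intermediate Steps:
p = 12 (p = 2*6 = 12)
H = 1675/17 (H = (4 + 1/(-17))*(22 + 3) = (4 - 1/17)*25 = (67/17)*25 = 1675/17 ≈ 98.529)
j(S, Y) = 204/1675 + S/49 (j(S, Y) = S/49 + 12/(1675/17) = S*(1/49) + 12*(17/1675) = S/49 + 204/1675 = 204/1675 + S/49)
1/(j(64, -2) - 8572) = 1/((204/1675 + (1/49)*64) - 8572) = 1/((204/1675 + 64/49) - 8572) = 1/(117196/82075 - 8572) = 1/(-703429704/82075) = -82075/703429704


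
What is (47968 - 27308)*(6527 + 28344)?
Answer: 720434860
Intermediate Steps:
(47968 - 27308)*(6527 + 28344) = 20660*34871 = 720434860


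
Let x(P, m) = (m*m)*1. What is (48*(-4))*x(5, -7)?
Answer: -9408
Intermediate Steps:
x(P, m) = m**2 (x(P, m) = m**2*1 = m**2)
(48*(-4))*x(5, -7) = (48*(-4))*(-7)**2 = -192*49 = -9408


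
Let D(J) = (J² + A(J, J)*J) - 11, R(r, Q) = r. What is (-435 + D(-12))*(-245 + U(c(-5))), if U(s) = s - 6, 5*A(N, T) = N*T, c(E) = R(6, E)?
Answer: 158662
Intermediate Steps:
c(E) = 6
A(N, T) = N*T/5 (A(N, T) = (N*T)/5 = N*T/5)
D(J) = -11 + J² + J³/5 (D(J) = (J² + (J*J/5)*J) - 11 = (J² + (J²/5)*J) - 11 = (J² + J³/5) - 11 = -11 + J² + J³/5)
U(s) = -6 + s
(-435 + D(-12))*(-245 + U(c(-5))) = (-435 + (-11 + (-12)² + (⅕)*(-12)³))*(-245 + (-6 + 6)) = (-435 + (-11 + 144 + (⅕)*(-1728)))*(-245 + 0) = (-435 + (-11 + 144 - 1728/5))*(-245) = (-435 - 1063/5)*(-245) = -3238/5*(-245) = 158662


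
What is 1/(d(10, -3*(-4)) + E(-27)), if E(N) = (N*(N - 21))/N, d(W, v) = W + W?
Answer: -1/28 ≈ -0.035714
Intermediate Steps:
d(W, v) = 2*W
E(N) = -21 + N (E(N) = (N*(-21 + N))/N = -21 + N)
1/(d(10, -3*(-4)) + E(-27)) = 1/(2*10 + (-21 - 27)) = 1/(20 - 48) = 1/(-28) = -1/28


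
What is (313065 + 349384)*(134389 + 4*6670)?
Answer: 106699997981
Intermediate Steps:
(313065 + 349384)*(134389 + 4*6670) = 662449*(134389 + 26680) = 662449*161069 = 106699997981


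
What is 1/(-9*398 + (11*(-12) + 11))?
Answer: -1/3703 ≈ -0.00027005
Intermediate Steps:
1/(-9*398 + (11*(-12) + 11)) = 1/(-3582 + (-132 + 11)) = 1/(-3582 - 121) = 1/(-3703) = -1/3703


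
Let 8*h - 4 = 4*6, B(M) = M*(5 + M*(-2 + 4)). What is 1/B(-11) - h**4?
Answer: -448971/2992 ≈ -150.06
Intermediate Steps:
B(M) = M*(5 + 2*M) (B(M) = M*(5 + M*2) = M*(5 + 2*M))
h = 7/2 (h = 1/2 + (4*6)/8 = 1/2 + (1/8)*24 = 1/2 + 3 = 7/2 ≈ 3.5000)
1/B(-11) - h**4 = 1/(-11*(5 + 2*(-11))) - (7/2)**4 = 1/(-11*(5 - 22)) - 1*2401/16 = 1/(-11*(-17)) - 2401/16 = 1/187 - 2401/16 = -448971/2992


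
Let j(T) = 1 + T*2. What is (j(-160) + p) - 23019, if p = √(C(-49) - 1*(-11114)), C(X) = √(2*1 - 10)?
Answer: -23338 + √(11114 + 2*I*√2) ≈ -23233.0 + 0.013415*I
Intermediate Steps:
j(T) = 1 + 2*T
C(X) = 2*I*√2 (C(X) = √(2 - 10) = √(-8) = 2*I*√2)
p = √(11114 + 2*I*√2) (p = √(2*I*√2 - 1*(-11114)) = √(2*I*√2 + 11114) = √(11114 + 2*I*√2) ≈ 105.42 + 0.013*I)
(j(-160) + p) - 23019 = ((1 + 2*(-160)) + √(11114 + 2*I*√2)) - 23019 = ((1 - 320) + √(11114 + 2*I*√2)) - 23019 = (-319 + √(11114 + 2*I*√2)) - 23019 = -23338 + √(11114 + 2*I*√2)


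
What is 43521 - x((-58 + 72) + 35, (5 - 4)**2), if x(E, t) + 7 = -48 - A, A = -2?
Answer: 43574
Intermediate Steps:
x(E, t) = -53 (x(E, t) = -7 + (-48 - 1*(-2)) = -7 + (-48 + 2) = -7 - 46 = -53)
43521 - x((-58 + 72) + 35, (5 - 4)**2) = 43521 - 1*(-53) = 43521 + 53 = 43574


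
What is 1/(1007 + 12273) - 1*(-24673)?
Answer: 327657441/13280 ≈ 24673.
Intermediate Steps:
1/(1007 + 12273) - 1*(-24673) = 1/13280 + 24673 = 327657441/13280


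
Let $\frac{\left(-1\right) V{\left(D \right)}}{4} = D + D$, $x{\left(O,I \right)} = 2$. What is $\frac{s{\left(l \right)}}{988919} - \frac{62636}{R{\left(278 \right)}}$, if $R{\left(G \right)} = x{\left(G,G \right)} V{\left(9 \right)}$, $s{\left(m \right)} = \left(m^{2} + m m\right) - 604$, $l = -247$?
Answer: $\frac{15489853525}{35601084} \approx 435.09$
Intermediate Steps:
$V{\left(D \right)} = - 8 D$ ($V{\left(D \right)} = - 4 \left(D + D\right) = - 4 \cdot 2 D = - 8 D$)
$s{\left(m \right)} = -604 + 2 m^{2}$ ($s{\left(m \right)} = \left(m^{2} + m^{2}\right) - 604 = 2 m^{2} - 604 = -604 + 2 m^{2}$)
$R{\left(G \right)} = -144$ ($R{\left(G \right)} = 2 \left(\left(-8\right) 9\right) = 2 \left(-72\right) = -144$)
$\frac{s{\left(l \right)}}{988919} - \frac{62636}{R{\left(278 \right)}} = \frac{-604 + 2 \left(-247\right)^{2}}{988919} - \frac{62636}{-144} = \left(-604 + 2 \cdot 61009\right) \frac{1}{988919} - - \frac{15659}{36} = \left(-604 + 122018\right) \frac{1}{988919} + \frac{15659}{36} = 121414 \cdot \frac{1}{988919} + \frac{15659}{36} = \frac{121414}{988919} + \frac{15659}{36} = \frac{15489853525}{35601084}$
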